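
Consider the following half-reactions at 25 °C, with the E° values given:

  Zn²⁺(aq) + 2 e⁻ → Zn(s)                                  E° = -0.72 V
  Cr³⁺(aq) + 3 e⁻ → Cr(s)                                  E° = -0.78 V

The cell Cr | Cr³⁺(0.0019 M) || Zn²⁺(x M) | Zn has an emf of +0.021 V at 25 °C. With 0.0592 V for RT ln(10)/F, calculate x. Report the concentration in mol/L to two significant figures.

Zn²⁺/Zn is the cathode, Cr³⁺/Cr the anode: E°cell = +0.06 V, n = 6.
Overall reaction: 3 Zn²⁺(aq) + 2 Cr(s) → 3 Zn(s) + 2 Cr³⁺(aq); Q = [Cr³⁺]^2/[Zn²⁺]^3.
From E = E° − (0.0592/n) log Q: log Q = (E° − E)·n/0.0592 = (+0.06 − (+0.021))·6/0.0592 = 3.9527.
So 3·log[Zn²⁺] = 2·log(0.0019) − log Q = -5.4425 − (3.9527) = -9.3952; log[Zn²⁺] = -9.3952 / 3 = -3.1317; [Zn²⁺] = 10^(-3.1317) ≈ 0.00074 M.

0.00074 M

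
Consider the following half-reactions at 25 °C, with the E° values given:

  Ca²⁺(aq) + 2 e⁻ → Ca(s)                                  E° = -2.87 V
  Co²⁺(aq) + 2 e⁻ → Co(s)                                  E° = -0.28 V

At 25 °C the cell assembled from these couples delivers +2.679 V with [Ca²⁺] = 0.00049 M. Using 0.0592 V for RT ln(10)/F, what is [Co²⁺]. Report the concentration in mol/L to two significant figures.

Co²⁺/Co is the cathode, Ca²⁺/Ca the anode: E°cell = +2.59 V, n = 2.
Overall reaction: Co²⁺(aq) + Ca(s) → Co(s) + Ca²⁺(aq); Q = [Ca²⁺]^1/[Co²⁺]^1.
From E = E° − (0.0592/n) log Q: log Q = (E° − E)·n/0.0592 = (+2.59 − (+2.679))·2/0.0592 = -3.0068.
So 1·log[Co²⁺] = 1·log(0.00049) − log Q = -3.3098 − (-3.0068) = -0.3030; [Co²⁺] = 10^(-0.3030) ≈ 0.50 M.

0.50 M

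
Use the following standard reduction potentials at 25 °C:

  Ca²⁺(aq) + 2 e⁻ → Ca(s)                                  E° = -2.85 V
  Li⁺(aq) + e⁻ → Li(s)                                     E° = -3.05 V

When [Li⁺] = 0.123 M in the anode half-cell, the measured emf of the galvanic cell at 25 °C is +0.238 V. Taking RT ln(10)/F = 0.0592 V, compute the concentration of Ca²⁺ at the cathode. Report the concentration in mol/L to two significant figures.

0.29 M

Ca²⁺/Ca is the cathode, Li⁺/Li the anode: E°cell = +0.20 V, n = 2.
Overall reaction: Ca²⁺(aq) + 2 Li(s) → Ca(s) + 2 Li⁺(aq); Q = [Li⁺]^2/[Ca²⁺]^1.
From E = E° − (0.0592/n) log Q: log Q = (E° − E)·n/0.0592 = (+0.20 − (+0.238))·2/0.0592 = -1.2838.
So 1·log[Ca²⁺] = 2·log(0.123) − log Q = -1.8202 − (-1.2838) = -0.5364; [Ca²⁺] = 10^(-0.5364) ≈ 0.29 M.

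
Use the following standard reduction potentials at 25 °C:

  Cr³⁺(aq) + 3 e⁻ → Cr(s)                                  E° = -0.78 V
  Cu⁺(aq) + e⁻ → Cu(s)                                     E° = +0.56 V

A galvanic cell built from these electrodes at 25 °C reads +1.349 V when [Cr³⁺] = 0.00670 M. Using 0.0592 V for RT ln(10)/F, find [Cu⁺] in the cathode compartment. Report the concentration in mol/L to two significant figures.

Cu⁺/Cu is the cathode, Cr³⁺/Cr the anode: E°cell = +1.34 V, n = 3.
Overall reaction: 3 Cu⁺(aq) + Cr(s) → 3 Cu(s) + Cr³⁺(aq); Q = [Cr³⁺]^1/[Cu⁺]^3.
From E = E° − (0.0592/n) log Q: log Q = (E° − E)·n/0.0592 = (+1.34 − (+1.349))·3/0.0592 = -0.4561.
So 3·log[Cu⁺] = 1·log(0.0067) − log Q = -2.1739 − (-0.4561) = -1.7178; log[Cu⁺] = -1.7178 / 3 = -0.5726; [Cu⁺] = 10^(-0.5726) ≈ 0.27 M.

0.27 M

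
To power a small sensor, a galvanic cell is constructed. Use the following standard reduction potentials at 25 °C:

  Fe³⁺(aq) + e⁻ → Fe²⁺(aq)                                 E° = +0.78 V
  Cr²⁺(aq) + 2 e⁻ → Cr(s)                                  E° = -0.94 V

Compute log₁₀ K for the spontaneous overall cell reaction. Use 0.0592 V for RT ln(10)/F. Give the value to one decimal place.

58.1

Cathode: Fe³⁺/Fe²⁺; anode: Cr²⁺/Cr. E°cell = +1.72 V, n = 2.
log K = nE°cell / 0.0592 = (2)(+1.72) / 0.0592 = 58.1.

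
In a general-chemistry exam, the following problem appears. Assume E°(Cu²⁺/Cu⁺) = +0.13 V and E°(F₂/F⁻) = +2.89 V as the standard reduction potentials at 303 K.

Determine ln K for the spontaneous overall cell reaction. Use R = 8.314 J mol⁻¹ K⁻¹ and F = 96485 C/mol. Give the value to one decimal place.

Cathode: F₂/F⁻; anode: Cu²⁺/Cu⁺. E°cell = (+2.89) − (+0.13) = +2.76 V, with n = 2.
ΔG° = −nFE° = −RT ln K, so ln K = nFE°/(RT) = (2)(96485)(+2.76) / ((8.314)(303)) = 211.420.

211.4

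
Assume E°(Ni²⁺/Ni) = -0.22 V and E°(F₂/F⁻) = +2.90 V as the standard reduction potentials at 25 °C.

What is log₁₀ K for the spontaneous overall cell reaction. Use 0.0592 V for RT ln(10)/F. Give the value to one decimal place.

Cathode: F₂/F⁻; anode: Ni²⁺/Ni. E°cell = +3.12 V, n = 2.
log K = nE°cell / 0.0592 = (2)(+3.12) / 0.0592 = 105.4.

105.4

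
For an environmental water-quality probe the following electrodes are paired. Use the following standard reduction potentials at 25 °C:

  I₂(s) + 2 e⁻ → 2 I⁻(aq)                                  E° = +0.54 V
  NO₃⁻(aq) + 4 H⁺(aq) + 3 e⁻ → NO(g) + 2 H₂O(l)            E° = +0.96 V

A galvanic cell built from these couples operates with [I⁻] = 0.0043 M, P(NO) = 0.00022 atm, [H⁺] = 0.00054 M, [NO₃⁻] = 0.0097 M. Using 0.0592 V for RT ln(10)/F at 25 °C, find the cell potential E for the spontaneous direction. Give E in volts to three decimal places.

NO₃⁻/NO is the cathode (higher E°), I₂/I⁻ the anode: E°cell = +0.96 − (+0.54) = +0.42 V, n = 6.
Overall: 2 NO₃⁻(aq) + 8 H⁺(aq) + 6 I⁻(aq) → 2 NO(g) + 4 H₂O(l) + 3 I₂(s)
Q = P(NO)^2 / ([NO₃⁻]^2·[H⁺]^8·[I⁻]^6); log Q = 37.051.
E = E° − (0.0592/n) log Q = +0.42 − (0.0592/6)(37.051) = +0.054 V.

+0.054 V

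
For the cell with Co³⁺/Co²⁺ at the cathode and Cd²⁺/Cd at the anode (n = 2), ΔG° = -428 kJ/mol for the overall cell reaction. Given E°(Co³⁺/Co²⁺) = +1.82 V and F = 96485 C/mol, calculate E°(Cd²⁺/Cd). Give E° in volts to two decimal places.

-0.40 V

E°cell = −ΔG°/(nF) = −(-428×10³)/((2)(96485)) = +2.218 V.
Since Co³⁺/Co²⁺ is the cathode and Cd²⁺/Cd the anode, E°cell = E°(Co³⁺/Co²⁺) − E°(Cd²⁺/Cd).
So E°(Cd²⁺/Cd) = E°(Co³⁺/Co²⁺) − E°cell = (+1.82) − (+2.218) = -0.40 V.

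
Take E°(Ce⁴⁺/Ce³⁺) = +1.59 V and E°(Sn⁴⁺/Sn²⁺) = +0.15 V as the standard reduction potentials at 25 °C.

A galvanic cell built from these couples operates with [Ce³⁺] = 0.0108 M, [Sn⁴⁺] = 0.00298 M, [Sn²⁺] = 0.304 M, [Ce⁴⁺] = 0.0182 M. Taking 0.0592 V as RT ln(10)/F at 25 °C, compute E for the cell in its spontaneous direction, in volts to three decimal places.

Ce⁴⁺/Ce³⁺ is the cathode (higher E°), Sn⁴⁺/Sn²⁺ the anode: E°cell = +1.59 − (+0.15) = +1.44 V, n = 2.
Overall: 2 Ce⁴⁺(aq) + Sn²⁺(aq) → 2 Ce³⁺(aq) + Sn⁴⁺(aq)
Q = [Ce³⁺]^2·[Sn⁴⁺] / ([Ce⁴⁺]^2·[Sn²⁺]); log Q = -2.462.
E = E° − (0.0592/n) log Q = +1.44 − (0.0592/2)(-2.462) = +1.513 V.

+1.513 V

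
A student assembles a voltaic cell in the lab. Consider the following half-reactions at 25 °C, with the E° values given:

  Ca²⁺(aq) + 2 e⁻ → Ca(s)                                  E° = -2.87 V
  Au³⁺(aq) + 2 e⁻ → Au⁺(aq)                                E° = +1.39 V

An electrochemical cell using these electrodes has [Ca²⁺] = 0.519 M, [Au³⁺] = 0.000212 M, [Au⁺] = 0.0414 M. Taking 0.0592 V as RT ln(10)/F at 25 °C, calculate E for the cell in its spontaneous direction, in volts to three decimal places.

+4.201 V

Au³⁺/Au⁺ is the cathode (higher E°), Ca²⁺/Ca the anode: E°cell = +1.39 − (-2.87) = +4.26 V, n = 2.
Overall: Au³⁺(aq) + Ca(s) → Au⁺(aq) + Ca²⁺(aq)
Q = [Au⁺]·[Ca²⁺] / ([Au³⁺]); log Q = 2.006.
E = E° − (0.0592/n) log Q = +4.26 − (0.0592/2)(2.006) = +4.201 V.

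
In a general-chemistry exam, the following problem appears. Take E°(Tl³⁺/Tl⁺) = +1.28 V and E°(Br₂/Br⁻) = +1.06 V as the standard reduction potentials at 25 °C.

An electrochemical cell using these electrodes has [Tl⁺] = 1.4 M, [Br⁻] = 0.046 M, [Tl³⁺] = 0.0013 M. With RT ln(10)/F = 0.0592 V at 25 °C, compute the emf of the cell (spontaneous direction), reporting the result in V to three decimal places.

+0.051 V

Tl³⁺/Tl⁺ is the cathode (higher E°), Br₂/Br⁻ the anode: E°cell = +1.28 − (+1.06) = +0.22 V, n = 2.
Overall: Tl³⁺(aq) + 2 Br⁻(aq) → Tl⁺(aq) + Br₂(l)
Q = [Tl⁺] / ([Tl³⁺]·[Br⁻]^2); log Q = 5.707.
E = E° − (0.0592/n) log Q = +0.22 − (0.0592/2)(5.707) = +0.051 V.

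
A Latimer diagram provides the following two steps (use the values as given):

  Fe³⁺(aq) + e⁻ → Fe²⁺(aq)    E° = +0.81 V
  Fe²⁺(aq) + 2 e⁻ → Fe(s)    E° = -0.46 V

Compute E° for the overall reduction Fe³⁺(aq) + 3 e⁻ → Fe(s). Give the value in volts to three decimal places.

-0.037 V

Adding the free-energy changes (−nFE°) of the two steps gives −n₃FE°₃ = −n₁FE°₁ − n₂FE°₂.
E°₃ = (1×+0.81 + 2×-0.46) / 3 = (-0.110) / 3 = -0.037 V.
Simply averaging or adding the two E° values would be wrong; the electron-weighted sum is required.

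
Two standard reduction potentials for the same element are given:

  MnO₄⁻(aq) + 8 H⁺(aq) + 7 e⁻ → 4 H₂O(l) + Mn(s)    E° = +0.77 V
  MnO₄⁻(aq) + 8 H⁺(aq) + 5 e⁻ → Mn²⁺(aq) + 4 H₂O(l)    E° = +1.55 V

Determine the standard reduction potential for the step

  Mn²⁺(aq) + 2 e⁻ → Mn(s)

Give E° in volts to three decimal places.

Sequential free energies add, so n₃E°₃ = n₁E°₁ + n₂E°₂.
With n₃ = 7, and the known step contributing 5×(+1.55) V, the unknown satisfies 2·E° = 7×(+0.77) − 5×(+1.55) = -2.360.
E° = -2.360 / 2 = -1.180 V.

-1.180 V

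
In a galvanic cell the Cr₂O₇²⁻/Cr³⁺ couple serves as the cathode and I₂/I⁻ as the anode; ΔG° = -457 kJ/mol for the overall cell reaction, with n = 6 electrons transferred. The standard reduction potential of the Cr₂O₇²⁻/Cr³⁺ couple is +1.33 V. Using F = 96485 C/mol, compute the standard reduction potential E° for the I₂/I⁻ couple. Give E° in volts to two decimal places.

E°cell = −ΔG°/(nF) = −(-457×10³)/((6)(96485)) = +0.789 V.
Since Cr₂O₇²⁻/Cr³⁺ is the cathode and I₂/I⁻ the anode, E°cell = E°(Cr₂O₇²⁻/Cr³⁺) − E°(I₂/I⁻).
So E°(I₂/I⁻) = E°(Cr₂O₇²⁻/Cr³⁺) − E°cell = (+1.33) − (+0.789) = +0.54 V.

+0.54 V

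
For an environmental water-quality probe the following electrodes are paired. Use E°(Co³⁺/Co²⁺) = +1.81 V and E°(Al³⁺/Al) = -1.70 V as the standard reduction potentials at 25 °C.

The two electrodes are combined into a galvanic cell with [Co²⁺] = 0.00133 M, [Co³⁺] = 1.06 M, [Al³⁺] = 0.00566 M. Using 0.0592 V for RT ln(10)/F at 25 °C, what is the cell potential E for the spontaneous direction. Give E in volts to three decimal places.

Co³⁺/Co²⁺ is the cathode (higher E°), Al³⁺/Al the anode: E°cell = +1.81 − (-1.70) = +3.51 V, n = 3.
Overall: 3 Co³⁺(aq) + Al(s) → 3 Co²⁺(aq) + Al³⁺(aq)
Q = [Co²⁺]^3·[Al³⁺] / ([Co³⁺]^3); log Q = -10.952.
E = E° − (0.0592/n) log Q = +3.51 − (0.0592/3)(-10.952) = +3.726 V.

+3.726 V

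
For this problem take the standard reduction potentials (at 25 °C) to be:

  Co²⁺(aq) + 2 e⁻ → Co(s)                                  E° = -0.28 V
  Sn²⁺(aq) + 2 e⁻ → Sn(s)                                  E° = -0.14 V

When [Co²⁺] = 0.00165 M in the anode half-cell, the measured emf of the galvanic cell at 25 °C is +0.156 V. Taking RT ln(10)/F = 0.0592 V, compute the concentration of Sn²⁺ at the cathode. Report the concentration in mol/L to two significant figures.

Sn²⁺/Sn is the cathode, Co²⁺/Co the anode: E°cell = +0.14 V, n = 2.
Overall reaction: Sn²⁺(aq) + Co(s) → Sn(s) + Co²⁺(aq); Q = [Co²⁺]^1/[Sn²⁺]^1.
From E = E° − (0.0592/n) log Q: log Q = (E° − E)·n/0.0592 = (+0.14 − (+0.156))·2/0.0592 = -0.5405.
So 1·log[Sn²⁺] = 1·log(0.00165) − log Q = -2.7825 − (-0.5405) = -2.2420; [Sn²⁺] = 10^(-2.2420) ≈ 0.0057 M.

0.0057 M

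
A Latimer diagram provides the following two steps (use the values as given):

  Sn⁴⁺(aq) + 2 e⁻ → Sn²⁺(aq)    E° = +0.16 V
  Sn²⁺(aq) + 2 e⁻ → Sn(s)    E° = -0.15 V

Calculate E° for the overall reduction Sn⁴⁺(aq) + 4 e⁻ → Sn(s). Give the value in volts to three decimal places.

Adding the free-energy changes (−nFE°) of the two steps gives −n₃FE°₃ = −n₁FE°₁ − n₂FE°₂.
E°₃ = (2×+0.16 + 2×-0.15) / 4 = (+0.020) / 4 = +0.005 V.

+0.005 V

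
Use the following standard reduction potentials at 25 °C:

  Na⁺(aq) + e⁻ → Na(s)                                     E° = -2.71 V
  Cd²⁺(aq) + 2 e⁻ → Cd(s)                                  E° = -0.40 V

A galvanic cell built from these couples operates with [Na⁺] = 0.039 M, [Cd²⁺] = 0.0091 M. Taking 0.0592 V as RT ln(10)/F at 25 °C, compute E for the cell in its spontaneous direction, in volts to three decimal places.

Cd²⁺/Cd is the cathode (higher E°), Na⁺/Na the anode: E°cell = -0.40 − (-2.71) = +2.31 V, n = 2.
Overall: Cd²⁺(aq) + 2 Na(s) → Cd(s) + 2 Na⁺(aq)
Q = [Na⁺]^2 / ([Cd²⁺]); log Q = -0.777.
E = E° − (0.0592/n) log Q = +2.31 − (0.0592/2)(-0.777) = +2.333 V.

+2.333 V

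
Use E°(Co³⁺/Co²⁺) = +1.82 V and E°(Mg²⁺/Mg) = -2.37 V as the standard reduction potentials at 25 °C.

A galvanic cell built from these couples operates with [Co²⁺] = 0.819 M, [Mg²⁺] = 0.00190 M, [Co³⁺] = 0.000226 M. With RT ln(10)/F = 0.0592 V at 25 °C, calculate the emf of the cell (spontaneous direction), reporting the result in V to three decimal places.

Co³⁺/Co²⁺ is the cathode (higher E°), Mg²⁺/Mg the anode: E°cell = +1.82 − (-2.37) = +4.19 V, n = 2.
Overall: 2 Co³⁺(aq) + Mg(s) → 2 Co²⁺(aq) + Mg²⁺(aq)
Q = [Co²⁺]^2·[Mg²⁺] / ([Co³⁺]^2); log Q = 4.397.
E = E° − (0.0592/n) log Q = +4.19 − (0.0592/2)(4.397) = +4.060 V.

+4.060 V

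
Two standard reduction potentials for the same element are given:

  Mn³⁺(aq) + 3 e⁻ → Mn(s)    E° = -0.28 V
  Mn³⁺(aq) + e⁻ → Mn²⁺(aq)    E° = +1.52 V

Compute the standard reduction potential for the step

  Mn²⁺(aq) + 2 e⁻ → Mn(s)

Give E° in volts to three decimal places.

Sequential free energies add, so n₃E°₃ = n₁E°₁ + n₂E°₂.
With n₃ = 3, and the known step contributing 1×(+1.52) V, the unknown satisfies 2·E° = 3×(-0.28) − 1×(+1.52) = -2.360.
E° = -2.360 / 2 = -1.180 V.

-1.180 V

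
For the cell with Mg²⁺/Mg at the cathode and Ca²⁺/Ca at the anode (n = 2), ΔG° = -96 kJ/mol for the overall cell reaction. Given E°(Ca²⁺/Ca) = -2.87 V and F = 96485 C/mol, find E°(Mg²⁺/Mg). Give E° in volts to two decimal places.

-2.37 V

E°cell = −ΔG°/(nF) = −(-96×10³)/((2)(96485)) = +0.497 V.
Since Mg²⁺/Mg is the cathode and Ca²⁺/Ca the anode, E°cell = E°(Mg²⁺/Mg) − E°(Ca²⁺/Ca).
So E°(Mg²⁺/Mg) = E°cell + E°(Ca²⁺/Ca) = +0.497 + (-2.87) = -2.37 V.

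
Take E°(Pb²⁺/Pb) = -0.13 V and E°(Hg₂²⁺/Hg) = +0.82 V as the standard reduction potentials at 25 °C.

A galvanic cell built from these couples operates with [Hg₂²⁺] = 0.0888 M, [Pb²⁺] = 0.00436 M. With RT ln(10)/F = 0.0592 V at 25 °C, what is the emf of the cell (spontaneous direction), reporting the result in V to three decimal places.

+0.989 V

Hg₂²⁺/Hg is the cathode (higher E°), Pb²⁺/Pb the anode: E°cell = +0.82 − (-0.13) = +0.95 V, n = 2.
Overall: Hg₂²⁺(aq) + Pb(s) → 2 Hg(l) + Pb²⁺(aq)
Q = [Pb²⁺] / ([Hg₂²⁺]); log Q = -1.309.
E = E° − (0.0592/n) log Q = +0.95 − (0.0592/2)(-1.309) = +0.989 V.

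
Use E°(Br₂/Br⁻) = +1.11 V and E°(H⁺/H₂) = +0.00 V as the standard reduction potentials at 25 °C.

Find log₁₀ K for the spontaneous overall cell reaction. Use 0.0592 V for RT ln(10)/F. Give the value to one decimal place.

Cathode: Br₂/Br⁻; anode: H⁺/H₂. E°cell = +1.11 V, n = 2.
log K = nE°cell / 0.0592 = (2)(+1.11) / 0.0592 = 37.5.

37.5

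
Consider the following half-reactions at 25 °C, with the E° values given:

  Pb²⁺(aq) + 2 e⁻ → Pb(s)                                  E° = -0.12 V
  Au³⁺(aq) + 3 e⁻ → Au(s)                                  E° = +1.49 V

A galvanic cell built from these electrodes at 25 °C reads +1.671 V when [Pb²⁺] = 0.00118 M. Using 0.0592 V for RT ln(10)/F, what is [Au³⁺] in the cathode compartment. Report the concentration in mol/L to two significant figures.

Au³⁺/Au is the cathode, Pb²⁺/Pb the anode: E°cell = +1.61 V, n = 6.
Overall reaction: 2 Au³⁺(aq) + 3 Pb(s) → 2 Au(s) + 3 Pb²⁺(aq); Q = [Pb²⁺]^3/[Au³⁺]^2.
From E = E° − (0.0592/n) log Q: log Q = (E° − E)·n/0.0592 = (+1.61 − (+1.671))·6/0.0592 = -6.1824.
So 2·log[Au³⁺] = 3·log(0.00118) − log Q = -8.7844 − (-6.1824) = -2.6020; log[Au³⁺] = -2.6020 / 2 = -1.3010; [Au³⁺] = 10^(-1.3010) ≈ 0.050 M.

0.050 M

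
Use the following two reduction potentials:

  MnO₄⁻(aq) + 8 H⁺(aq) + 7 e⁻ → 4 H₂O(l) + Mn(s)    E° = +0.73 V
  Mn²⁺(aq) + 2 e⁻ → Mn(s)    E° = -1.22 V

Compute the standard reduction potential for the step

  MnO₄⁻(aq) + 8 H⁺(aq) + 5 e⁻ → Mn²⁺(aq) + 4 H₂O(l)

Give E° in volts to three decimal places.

Sequential free energies add, so n₃E°₃ = n₁E°₁ + n₂E°₂.
With n₃ = 7, and the known step contributing 2×(-1.22) V, the unknown satisfies 5·E° = 7×(+0.73) − 2×(-1.22) = +7.550.
E° = +7.550 / 5 = +1.510 V.

+1.510 V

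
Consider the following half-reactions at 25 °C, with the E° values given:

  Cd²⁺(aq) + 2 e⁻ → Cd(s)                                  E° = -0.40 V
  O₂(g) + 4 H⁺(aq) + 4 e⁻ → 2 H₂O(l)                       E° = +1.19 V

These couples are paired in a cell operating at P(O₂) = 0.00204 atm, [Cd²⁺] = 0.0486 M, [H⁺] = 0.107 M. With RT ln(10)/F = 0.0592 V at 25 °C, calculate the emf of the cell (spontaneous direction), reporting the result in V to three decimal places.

O₂/H₂O is the cathode (higher E°), Cd²⁺/Cd the anode: E°cell = +1.19 − (-0.40) = +1.59 V, n = 4.
Overall: O₂(g) + 4 H⁺(aq) + 2 Cd(s) → 2 H₂O(l) + 2 Cd²⁺(aq)
Q = [Cd²⁺]^2 / (P(O₂)·[H⁺]^4); log Q = 3.946.
E = E° − (0.0592/n) log Q = +1.59 − (0.0592/4)(3.946) = +1.532 V.

+1.532 V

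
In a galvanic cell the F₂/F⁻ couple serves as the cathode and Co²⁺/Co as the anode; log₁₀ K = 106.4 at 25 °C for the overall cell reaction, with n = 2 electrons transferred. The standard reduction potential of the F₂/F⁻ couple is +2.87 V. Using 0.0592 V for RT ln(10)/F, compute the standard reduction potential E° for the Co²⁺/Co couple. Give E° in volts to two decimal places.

E°cell = (0.0592/n)·log K = (0.0592/2)(106.4) = +3.149 V.
Since F₂/F⁻ is the cathode and Co²⁺/Co the anode, E°cell = E°(F₂/F⁻) − E°(Co²⁺/Co).
So E°(Co²⁺/Co) = E°(F₂/F⁻) − E°cell = (+2.87) − (+3.149) = -0.28 V.

-0.28 V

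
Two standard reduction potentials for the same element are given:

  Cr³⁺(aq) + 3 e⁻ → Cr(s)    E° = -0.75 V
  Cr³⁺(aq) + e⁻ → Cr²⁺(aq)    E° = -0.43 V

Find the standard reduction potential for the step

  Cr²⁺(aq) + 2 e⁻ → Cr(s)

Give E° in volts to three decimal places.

Sequential free energies add, so n₃E°₃ = n₁E°₁ + n₂E°₂.
With n₃ = 3, and the known step contributing 1×(-0.43) V, the unknown satisfies 2·E° = 3×(-0.75) − 1×(-0.43) = -1.820.
E° = -1.820 / 2 = -0.910 V.

-0.910 V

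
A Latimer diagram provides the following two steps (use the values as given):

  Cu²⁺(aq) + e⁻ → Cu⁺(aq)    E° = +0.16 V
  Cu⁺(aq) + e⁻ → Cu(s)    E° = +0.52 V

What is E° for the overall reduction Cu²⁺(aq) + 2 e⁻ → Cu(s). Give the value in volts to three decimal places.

Adding the free-energy changes (−nFE°) of the two steps gives −n₃FE°₃ = −n₁FE°₁ − n₂FE°₂.
E°₃ = (1×+0.16 + 1×+0.52) / 2 = (+0.680) / 2 = +0.340 V.

+0.340 V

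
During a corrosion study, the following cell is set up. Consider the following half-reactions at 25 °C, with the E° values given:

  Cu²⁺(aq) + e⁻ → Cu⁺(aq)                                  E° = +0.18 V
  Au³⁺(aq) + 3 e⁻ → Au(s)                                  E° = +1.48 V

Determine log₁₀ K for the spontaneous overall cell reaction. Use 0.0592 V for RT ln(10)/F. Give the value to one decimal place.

65.9

Cathode: Au³⁺/Au; anode: Cu²⁺/Cu⁺. E°cell = +1.30 V, n = 3.
log K = nE°cell / 0.0592 = (3)(+1.30) / 0.0592 = 65.9.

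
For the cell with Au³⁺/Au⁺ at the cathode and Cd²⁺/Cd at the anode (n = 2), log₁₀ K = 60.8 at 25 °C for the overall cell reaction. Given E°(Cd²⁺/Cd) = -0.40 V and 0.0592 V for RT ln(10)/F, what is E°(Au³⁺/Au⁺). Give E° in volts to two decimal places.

+1.40 V

E°cell = (0.0592/n)·log K = (0.0592/2)(60.8) = +1.800 V.
Since Au³⁺/Au⁺ is the cathode and Cd²⁺/Cd the anode, E°cell = E°(Au³⁺/Au⁺) − E°(Cd²⁺/Cd).
So E°(Au³⁺/Au⁺) = E°cell + E°(Cd²⁺/Cd) = +1.800 + (-0.40) = +1.40 V.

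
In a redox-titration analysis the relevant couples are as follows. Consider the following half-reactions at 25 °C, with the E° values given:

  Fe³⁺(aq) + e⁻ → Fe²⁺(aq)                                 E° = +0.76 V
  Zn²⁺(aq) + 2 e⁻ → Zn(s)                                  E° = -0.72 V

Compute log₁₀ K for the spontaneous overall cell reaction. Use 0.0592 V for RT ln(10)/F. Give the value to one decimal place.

Cathode: Fe³⁺/Fe²⁺; anode: Zn²⁺/Zn. E°cell = +1.48 V, n = 2.
log K = nE°cell / 0.0592 = (2)(+1.48) / 0.0592 = 50.0.

50.0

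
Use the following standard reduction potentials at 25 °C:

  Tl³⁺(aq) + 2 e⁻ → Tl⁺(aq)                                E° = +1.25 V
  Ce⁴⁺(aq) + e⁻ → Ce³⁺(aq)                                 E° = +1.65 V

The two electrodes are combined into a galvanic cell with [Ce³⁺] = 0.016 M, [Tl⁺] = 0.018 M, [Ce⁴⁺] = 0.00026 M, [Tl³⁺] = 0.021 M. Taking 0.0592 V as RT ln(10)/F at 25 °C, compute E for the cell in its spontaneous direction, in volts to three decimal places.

Ce⁴⁺/Ce³⁺ is the cathode (higher E°), Tl³⁺/Tl⁺ the anode: E°cell = +1.65 − (+1.25) = +0.40 V, n = 2.
Overall: 2 Ce⁴⁺(aq) + Tl⁺(aq) → 2 Ce³⁺(aq) + Tl³⁺(aq)
Q = [Ce³⁺]^2·[Tl³⁺] / ([Ce⁴⁺]^2·[Tl⁺]); log Q = 3.645.
E = E° − (0.0592/n) log Q = +0.40 − (0.0592/2)(3.645) = +0.292 V.

+0.292 V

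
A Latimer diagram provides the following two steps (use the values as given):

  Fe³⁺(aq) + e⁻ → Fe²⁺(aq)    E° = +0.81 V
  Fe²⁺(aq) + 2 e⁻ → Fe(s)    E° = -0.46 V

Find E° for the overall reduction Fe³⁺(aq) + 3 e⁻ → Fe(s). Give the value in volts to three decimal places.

Standard free energies of sequential steps add: ΔG°₃ = ΔG°₁ + ΔG°₂, so n₃E°₃ = n₁E°₁ + n₂E°₂.
E°₃ = (1×+0.81 + 2×-0.46) / 3 = (-0.110) / 3 = -0.037 V.
E° values themselves are not directly additive — weighting by electron count is essential.

-0.037 V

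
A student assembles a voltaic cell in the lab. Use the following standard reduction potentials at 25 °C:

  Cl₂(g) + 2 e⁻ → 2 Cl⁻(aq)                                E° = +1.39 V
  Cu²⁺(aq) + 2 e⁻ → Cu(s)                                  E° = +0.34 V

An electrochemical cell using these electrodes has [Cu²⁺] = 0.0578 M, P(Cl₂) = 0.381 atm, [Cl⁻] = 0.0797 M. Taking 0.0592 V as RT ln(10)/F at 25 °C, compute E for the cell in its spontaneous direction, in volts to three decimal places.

Cl₂/Cl⁻ is the cathode (higher E°), Cu²⁺/Cu the anode: E°cell = +1.39 − (+0.34) = +1.05 V, n = 2.
Overall: Cl₂(g) + Cu(s) → 2 Cl⁻(aq) + Cu²⁺(aq)
Q = [Cl⁻]^2·[Cu²⁺] / (P(Cl₂)); log Q = -3.016.
E = E° − (0.0592/n) log Q = +1.05 − (0.0592/2)(-3.016) = +1.139 V.

+1.139 V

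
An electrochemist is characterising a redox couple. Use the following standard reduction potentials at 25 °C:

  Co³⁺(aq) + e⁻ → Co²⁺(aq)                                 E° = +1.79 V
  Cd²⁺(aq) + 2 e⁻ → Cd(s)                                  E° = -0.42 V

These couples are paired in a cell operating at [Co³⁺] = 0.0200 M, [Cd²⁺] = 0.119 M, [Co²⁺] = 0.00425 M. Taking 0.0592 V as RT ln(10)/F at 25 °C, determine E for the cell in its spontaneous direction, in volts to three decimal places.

Co³⁺/Co²⁺ is the cathode (higher E°), Cd²⁺/Cd the anode: E°cell = +1.79 − (-0.42) = +2.21 V, n = 2.
Overall: 2 Co³⁺(aq) + Cd(s) → 2 Co²⁺(aq) + Cd²⁺(aq)
Q = [Co²⁺]^2·[Cd²⁺] / ([Co³⁺]^2); log Q = -2.270.
E = E° − (0.0592/n) log Q = +2.21 − (0.0592/2)(-2.270) = +2.277 V.

+2.277 V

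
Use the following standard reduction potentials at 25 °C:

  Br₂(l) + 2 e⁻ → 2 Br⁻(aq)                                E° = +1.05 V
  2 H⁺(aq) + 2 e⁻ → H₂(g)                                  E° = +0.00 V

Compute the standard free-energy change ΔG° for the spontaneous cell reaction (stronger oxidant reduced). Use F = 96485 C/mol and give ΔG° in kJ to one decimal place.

-202.6 kJ

Br₂/Br⁻ (E° = +1.05 V) is the cathode; H⁺/H₂ (E° = +0.00 V) is the anode, so E°cell = +1.05 V.
Balancing electrons gives n = 2 (lcm of 2 and 2).
ΔG° = −nFE° = −(2)(96485)(+1.05) = -202,618 J = -202.6 kJ.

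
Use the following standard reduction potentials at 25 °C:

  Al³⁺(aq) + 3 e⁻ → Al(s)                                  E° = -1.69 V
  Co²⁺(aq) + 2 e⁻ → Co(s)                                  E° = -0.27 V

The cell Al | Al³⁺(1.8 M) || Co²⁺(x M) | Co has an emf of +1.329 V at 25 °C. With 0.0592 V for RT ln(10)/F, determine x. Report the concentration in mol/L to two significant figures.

0.0012 M

Co²⁺/Co is the cathode, Al³⁺/Al the anode: E°cell = +1.42 V, n = 6.
Overall reaction: 3 Co²⁺(aq) + 2 Al(s) → 3 Co(s) + 2 Al³⁺(aq); Q = [Al³⁺]^2/[Co²⁺]^3.
From E = E° − (0.0592/n) log Q: log Q = (E° − E)·n/0.0592 = (+1.42 − (+1.329))·6/0.0592 = 9.2230.
So 3·log[Co²⁺] = 2·log(1.8) − log Q = 0.5105 − (9.2230) = -8.7125; log[Co²⁺] = -8.7125 / 3 = -2.9042; [Co²⁺] = 10^(-2.9042) ≈ 0.0012 M.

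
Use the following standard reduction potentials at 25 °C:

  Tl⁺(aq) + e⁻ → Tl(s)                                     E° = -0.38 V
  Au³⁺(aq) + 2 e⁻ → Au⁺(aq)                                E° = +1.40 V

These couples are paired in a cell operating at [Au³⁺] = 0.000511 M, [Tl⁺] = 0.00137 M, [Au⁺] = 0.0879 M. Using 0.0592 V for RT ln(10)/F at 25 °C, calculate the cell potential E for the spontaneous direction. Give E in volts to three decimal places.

+1.883 V

Au³⁺/Au⁺ is the cathode (higher E°), Tl⁺/Tl the anode: E°cell = +1.40 − (-0.38) = +1.78 V, n = 2.
Overall: Au³⁺(aq) + 2 Tl(s) → Au⁺(aq) + 2 Tl⁺(aq)
Q = [Au⁺]·[Tl⁺]^2 / ([Au³⁺]); log Q = -3.491.
E = E° − (0.0592/n) log Q = +1.78 − (0.0592/2)(-3.491) = +1.883 V.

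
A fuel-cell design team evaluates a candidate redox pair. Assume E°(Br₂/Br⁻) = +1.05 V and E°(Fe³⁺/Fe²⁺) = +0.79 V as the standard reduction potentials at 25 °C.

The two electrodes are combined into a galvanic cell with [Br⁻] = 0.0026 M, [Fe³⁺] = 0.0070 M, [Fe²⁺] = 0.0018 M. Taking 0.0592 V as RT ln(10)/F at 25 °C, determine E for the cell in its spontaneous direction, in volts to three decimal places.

+0.378 V

Br₂/Br⁻ is the cathode (higher E°), Fe³⁺/Fe²⁺ the anode: E°cell = +1.05 − (+0.79) = +0.26 V, n = 2.
Overall: Br₂(l) + 2 Fe²⁺(aq) → 2 Br⁻(aq) + 2 Fe³⁺(aq)
Q = [Br⁻]^2·[Fe³⁺]^2 / ([Fe²⁺]^2); log Q = -3.990.
E = E° − (0.0592/n) log Q = +0.26 − (0.0592/2)(-3.990) = +0.378 V.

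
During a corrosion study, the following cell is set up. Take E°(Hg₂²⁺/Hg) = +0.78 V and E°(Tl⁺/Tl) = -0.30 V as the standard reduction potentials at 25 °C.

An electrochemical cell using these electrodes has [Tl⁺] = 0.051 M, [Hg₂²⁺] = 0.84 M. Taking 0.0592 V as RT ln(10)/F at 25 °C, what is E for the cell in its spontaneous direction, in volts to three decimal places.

Hg₂²⁺/Hg is the cathode (higher E°), Tl⁺/Tl the anode: E°cell = +0.78 − (-0.30) = +1.08 V, n = 2.
Overall: Hg₂²⁺(aq) + 2 Tl(s) → 2 Hg(l) + 2 Tl⁺(aq)
Q = [Tl⁺]^2 / ([Hg₂²⁺]); log Q = -2.509.
E = E° − (0.0592/n) log Q = +1.08 − (0.0592/2)(-2.509) = +1.154 V.

+1.154 V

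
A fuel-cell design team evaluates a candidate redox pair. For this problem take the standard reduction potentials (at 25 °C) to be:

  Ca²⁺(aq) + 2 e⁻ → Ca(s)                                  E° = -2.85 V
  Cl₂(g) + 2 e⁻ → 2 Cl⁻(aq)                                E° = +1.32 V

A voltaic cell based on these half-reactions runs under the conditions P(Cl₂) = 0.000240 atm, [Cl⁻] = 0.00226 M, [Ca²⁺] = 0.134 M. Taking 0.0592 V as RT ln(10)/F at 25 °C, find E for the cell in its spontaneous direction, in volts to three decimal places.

+4.245 V

Cl₂/Cl⁻ is the cathode (higher E°), Ca²⁺/Ca the anode: E°cell = +1.32 − (-2.85) = +4.17 V, n = 2.
Overall: Cl₂(g) + Ca(s) → 2 Cl⁻(aq) + Ca²⁺(aq)
Q = [Cl⁻]^2·[Ca²⁺] / (P(Cl₂)); log Q = -2.545.
E = E° − (0.0592/n) log Q = +4.17 − (0.0592/2)(-2.545) = +4.245 V.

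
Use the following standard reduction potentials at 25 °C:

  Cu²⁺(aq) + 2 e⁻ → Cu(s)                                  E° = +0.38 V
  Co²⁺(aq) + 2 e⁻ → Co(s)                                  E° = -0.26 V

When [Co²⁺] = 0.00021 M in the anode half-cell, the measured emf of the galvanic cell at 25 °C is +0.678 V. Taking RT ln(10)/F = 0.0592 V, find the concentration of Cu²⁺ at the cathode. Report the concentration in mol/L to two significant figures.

Cu²⁺/Cu is the cathode, Co²⁺/Co the anode: E°cell = +0.64 V, n = 2.
Overall reaction: Cu²⁺(aq) + Co(s) → Cu(s) + Co²⁺(aq); Q = [Co²⁺]^1/[Cu²⁺]^1.
From E = E° − (0.0592/n) log Q: log Q = (E° − E)·n/0.0592 = (+0.64 − (+0.678))·2/0.0592 = -1.2838.
So 1·log[Cu²⁺] = 1·log(0.00021) − log Q = -3.6778 − (-1.2838) = -2.3940; [Cu²⁺] = 10^(-2.3940) ≈ 0.0040 M.

0.0040 M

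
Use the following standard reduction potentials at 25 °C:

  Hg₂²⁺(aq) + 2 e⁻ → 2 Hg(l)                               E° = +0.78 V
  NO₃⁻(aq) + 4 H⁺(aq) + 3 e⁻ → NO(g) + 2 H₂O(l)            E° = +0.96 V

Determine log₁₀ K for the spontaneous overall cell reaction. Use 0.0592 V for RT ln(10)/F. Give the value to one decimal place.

18.2

Cathode: NO₃⁻/NO; anode: Hg₂²⁺/Hg. E°cell = +0.18 V, n = 6.
log K = nE°cell / 0.0592 = (6)(+0.18) / 0.0592 = 18.2.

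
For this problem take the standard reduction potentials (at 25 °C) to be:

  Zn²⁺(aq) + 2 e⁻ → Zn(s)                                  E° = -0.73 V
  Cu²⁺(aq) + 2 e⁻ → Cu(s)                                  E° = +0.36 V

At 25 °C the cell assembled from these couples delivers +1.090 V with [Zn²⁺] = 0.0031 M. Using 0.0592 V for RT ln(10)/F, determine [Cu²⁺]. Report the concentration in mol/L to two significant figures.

Cu²⁺/Cu is the cathode, Zn²⁺/Zn the anode: E°cell = +1.09 V, n = 2.
Overall reaction: Cu²⁺(aq) + Zn(s) → Cu(s) + Zn²⁺(aq); Q = [Zn²⁺]^1/[Cu²⁺]^1.
From E = E° − (0.0592/n) log Q: log Q = (E° − E)·n/0.0592 = (+1.09 − (+1.090))·2/0.0592 = 0.0000.
So 1·log[Cu²⁺] = 1·log(0.0031) − log Q = -2.5086 − (0.0000) = -2.5086; [Cu²⁺] = 10^(-2.5086) ≈ 0.0031 M.

0.0031 M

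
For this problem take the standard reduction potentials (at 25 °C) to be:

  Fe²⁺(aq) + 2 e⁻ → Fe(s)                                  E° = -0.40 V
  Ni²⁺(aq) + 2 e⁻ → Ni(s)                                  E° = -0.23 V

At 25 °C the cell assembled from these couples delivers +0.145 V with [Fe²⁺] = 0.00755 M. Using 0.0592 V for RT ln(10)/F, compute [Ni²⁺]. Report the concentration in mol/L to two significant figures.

0.0011 M

Ni²⁺/Ni is the cathode, Fe²⁺/Fe the anode: E°cell = +0.17 V, n = 2.
Overall reaction: Ni²⁺(aq) + Fe(s) → Ni(s) + Fe²⁺(aq); Q = [Fe²⁺]^1/[Ni²⁺]^1.
From E = E° − (0.0592/n) log Q: log Q = (E° − E)·n/0.0592 = (+0.17 − (+0.145))·2/0.0592 = 0.8446.
So 1·log[Ni²⁺] = 1·log(0.00755) − log Q = -2.1221 − (0.8446) = -2.9667; [Ni²⁺] = 10^(-2.9667) ≈ 0.0011 M.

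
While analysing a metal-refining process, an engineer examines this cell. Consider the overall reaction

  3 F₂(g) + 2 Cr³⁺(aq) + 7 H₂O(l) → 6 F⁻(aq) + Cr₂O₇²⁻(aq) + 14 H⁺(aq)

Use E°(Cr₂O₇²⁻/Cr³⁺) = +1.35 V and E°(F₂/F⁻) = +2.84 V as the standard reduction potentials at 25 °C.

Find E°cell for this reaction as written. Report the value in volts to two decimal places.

The F₂/F⁻ couple has the higher reduction potential, so it is the cathode; Cr₂O₇²⁻/Cr³⁺ is oxidised at the anode.
E°cell = E°(cathode) − E°(anode) = (+2.84) − (+1.35) = +1.49 V.
Since E°cell > 0, the reaction is spontaneous under standard conditions.

+1.49 V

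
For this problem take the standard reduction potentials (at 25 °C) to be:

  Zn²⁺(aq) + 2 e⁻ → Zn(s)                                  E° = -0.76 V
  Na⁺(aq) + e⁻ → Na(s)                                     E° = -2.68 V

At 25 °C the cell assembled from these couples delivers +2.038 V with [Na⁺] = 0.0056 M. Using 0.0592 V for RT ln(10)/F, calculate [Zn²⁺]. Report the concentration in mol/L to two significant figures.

Zn²⁺/Zn is the cathode, Na⁺/Na the anode: E°cell = +1.92 V, n = 2.
Overall reaction: Zn²⁺(aq) + 2 Na(s) → Zn(s) + 2 Na⁺(aq); Q = [Na⁺]^2/[Zn²⁺]^1.
From E = E° − (0.0592/n) log Q: log Q = (E° − E)·n/0.0592 = (+1.92 − (+2.038))·2/0.0592 = -3.9865.
So 1·log[Zn²⁺] = 2·log(0.0056) − log Q = -4.5036 − (-3.9865) = -0.5171; [Zn²⁺] = 10^(-0.5171) ≈ 0.30 M.

0.30 M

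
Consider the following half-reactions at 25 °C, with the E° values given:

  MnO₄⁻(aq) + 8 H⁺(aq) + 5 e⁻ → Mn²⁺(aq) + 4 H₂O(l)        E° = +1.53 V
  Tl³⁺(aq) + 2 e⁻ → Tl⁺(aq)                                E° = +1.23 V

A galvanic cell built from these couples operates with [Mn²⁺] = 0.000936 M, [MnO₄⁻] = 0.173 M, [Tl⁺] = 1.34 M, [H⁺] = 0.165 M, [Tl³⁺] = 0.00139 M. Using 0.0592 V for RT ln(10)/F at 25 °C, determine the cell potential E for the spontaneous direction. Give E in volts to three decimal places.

MnO₄⁻/Mn²⁺ is the cathode (higher E°), Tl³⁺/Tl⁺ the anode: E°cell = +1.53 − (+1.23) = +0.30 V, n = 10.
Overall: 2 MnO₄⁻(aq) + 16 H⁺(aq) + 5 Tl⁺(aq) → 2 Mn²⁺(aq) + 8 H₂O(l) + 5 Tl³⁺(aq)
Q = [Mn²⁺]^2·[Tl³⁺]^5 / ([MnO₄⁻]^2·[H⁺]^16·[Tl⁺]^5); log Q = -6.934.
E = E° − (0.0592/n) log Q = +0.30 − (0.0592/10)(-6.934) = +0.341 V.

+0.341 V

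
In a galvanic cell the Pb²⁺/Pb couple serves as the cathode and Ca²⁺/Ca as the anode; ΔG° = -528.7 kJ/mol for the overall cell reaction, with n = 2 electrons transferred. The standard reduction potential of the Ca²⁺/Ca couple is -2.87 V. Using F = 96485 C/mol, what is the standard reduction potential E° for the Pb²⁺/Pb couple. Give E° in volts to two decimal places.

E°cell = −ΔG°/(nF) = −(-528.7×10³)/((2)(96485)) = +2.740 V.
Since Pb²⁺/Pb is the cathode and Ca²⁺/Ca the anode, E°cell = E°(Pb²⁺/Pb) − E°(Ca²⁺/Ca).
So E°(Pb²⁺/Pb) = E°cell + E°(Ca²⁺/Ca) = +2.740 + (-2.87) = -0.13 V.

-0.13 V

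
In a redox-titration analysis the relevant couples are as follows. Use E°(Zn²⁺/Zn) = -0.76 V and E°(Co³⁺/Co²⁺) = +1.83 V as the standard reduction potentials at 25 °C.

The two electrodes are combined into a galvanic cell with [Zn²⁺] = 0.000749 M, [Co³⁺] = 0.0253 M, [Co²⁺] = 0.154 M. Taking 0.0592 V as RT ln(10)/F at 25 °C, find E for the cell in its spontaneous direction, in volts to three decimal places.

Co³⁺/Co²⁺ is the cathode (higher E°), Zn²⁺/Zn the anode: E°cell = +1.83 − (-0.76) = +2.59 V, n = 2.
Overall: 2 Co³⁺(aq) + Zn(s) → 2 Co²⁺(aq) + Zn²⁺(aq)
Q = [Co²⁺]^2·[Zn²⁺] / ([Co³⁺]^2); log Q = -1.557.
E = E° − (0.0592/n) log Q = +2.59 − (0.0592/2)(-1.557) = +2.636 V.

+2.636 V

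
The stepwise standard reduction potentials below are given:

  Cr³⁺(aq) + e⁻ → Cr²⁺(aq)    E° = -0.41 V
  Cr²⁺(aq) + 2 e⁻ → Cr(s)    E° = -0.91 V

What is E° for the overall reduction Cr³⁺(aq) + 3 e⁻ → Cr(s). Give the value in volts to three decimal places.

-0.743 V

Since ΔG° = −nFE° is additive over sequential reductions, n₃E°₃ = n₁E°₁ + n₂E°₂.
E°₃ = (1×-0.41 + 2×-0.91) / 3 = (-2.230) / 3 = -0.743 V.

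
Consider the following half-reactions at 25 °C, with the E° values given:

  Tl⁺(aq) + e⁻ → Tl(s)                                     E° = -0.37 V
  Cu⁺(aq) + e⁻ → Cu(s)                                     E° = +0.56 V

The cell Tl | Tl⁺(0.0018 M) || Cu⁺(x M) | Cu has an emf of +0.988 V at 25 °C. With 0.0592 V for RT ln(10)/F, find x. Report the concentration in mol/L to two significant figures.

Cu⁺/Cu is the cathode, Tl⁺/Tl the anode: E°cell = +0.93 V, n = 1.
Overall reaction: Cu⁺(aq) + Tl(s) → Cu(s) + Tl⁺(aq); Q = [Tl⁺]^1/[Cu⁺]^1.
From E = E° − (0.0592/n) log Q: log Q = (E° − E)·n/0.0592 = (+0.93 − (+0.988))·1/0.0592 = -0.9797.
So 1·log[Cu⁺] = 1·log(0.0018) − log Q = -2.7447 − (-0.9797) = -1.7650; [Cu⁺] = 10^(-1.7650) ≈ 0.017 M.

0.017 M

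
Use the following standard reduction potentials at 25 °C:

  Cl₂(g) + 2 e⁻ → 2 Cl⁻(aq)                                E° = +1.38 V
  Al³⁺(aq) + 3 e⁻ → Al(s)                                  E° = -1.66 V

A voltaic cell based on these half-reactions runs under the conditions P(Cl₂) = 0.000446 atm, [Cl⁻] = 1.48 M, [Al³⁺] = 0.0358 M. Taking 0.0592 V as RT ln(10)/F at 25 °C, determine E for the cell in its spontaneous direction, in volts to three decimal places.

Cl₂/Cl⁻ is the cathode (higher E°), Al³⁺/Al the anode: E°cell = +1.38 − (-1.66) = +3.04 V, n = 6.
Overall: 3 Cl₂(g) + 2 Al(s) → 6 Cl⁻(aq) + 2 Al³⁺(aq)
Q = [Cl⁻]^6·[Al³⁺]^2 / (P(Cl₂)^3); log Q = 8.181.
E = E° − (0.0592/n) log Q = +3.04 − (0.0592/6)(8.181) = +2.959 V.

+2.959 V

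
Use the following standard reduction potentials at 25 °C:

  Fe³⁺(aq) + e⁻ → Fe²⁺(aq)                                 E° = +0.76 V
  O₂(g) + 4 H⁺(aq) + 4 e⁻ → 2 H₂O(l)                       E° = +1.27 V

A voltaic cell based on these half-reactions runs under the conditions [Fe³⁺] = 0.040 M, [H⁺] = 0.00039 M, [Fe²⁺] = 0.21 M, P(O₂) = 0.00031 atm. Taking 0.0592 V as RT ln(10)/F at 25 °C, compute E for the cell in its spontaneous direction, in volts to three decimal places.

+0.299 V

O₂/H₂O is the cathode (higher E°), Fe³⁺/Fe²⁺ the anode: E°cell = +1.27 − (+0.76) = +0.51 V, n = 4.
Overall: O₂(g) + 4 H⁺(aq) + 4 Fe²⁺(aq) → 2 H₂O(l) + 4 Fe³⁺(aq)
Q = [Fe³⁺]^4 / (P(O₂)·[H⁺]^4·[Fe²⁺]^4); log Q = 14.264.
E = E° − (0.0592/n) log Q = +0.51 − (0.0592/4)(14.264) = +0.299 V.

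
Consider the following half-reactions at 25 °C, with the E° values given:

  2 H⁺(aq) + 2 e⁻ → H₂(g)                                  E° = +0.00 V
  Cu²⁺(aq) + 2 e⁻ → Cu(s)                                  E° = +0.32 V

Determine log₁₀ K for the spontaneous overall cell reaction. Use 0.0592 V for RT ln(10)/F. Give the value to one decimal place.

Cathode: Cu²⁺/Cu; anode: H⁺/H₂. E°cell = +0.32 V, n = 2.
log K = nE°cell / 0.0592 = (2)(+0.32) / 0.0592 = 10.8.

10.8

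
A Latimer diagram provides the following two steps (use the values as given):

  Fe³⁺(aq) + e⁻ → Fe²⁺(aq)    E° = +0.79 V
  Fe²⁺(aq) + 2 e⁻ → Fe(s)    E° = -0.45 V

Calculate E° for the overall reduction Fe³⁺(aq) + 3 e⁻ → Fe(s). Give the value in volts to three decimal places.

Adding the free-energy changes (−nFE°) of the two steps gives −n₃FE°₃ = −n₁FE°₁ − n₂FE°₂.
E°₃ = (1×+0.79 + 2×-0.45) / 3 = (-0.110) / 3 = -0.037 V.
Simply averaging or adding the two E° values would be wrong; the electron-weighted sum is required.

-0.037 V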